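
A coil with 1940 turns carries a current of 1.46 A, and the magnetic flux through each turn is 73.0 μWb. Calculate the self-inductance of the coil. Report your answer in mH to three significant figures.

Self-inductance is defined by L = NΦ_B/I (flux linkage over current).
L = (1940)(7.300×10^-5 Wb)/(1.46 A) = 9.700×10^-2 H.

L ≈ 97.0 mH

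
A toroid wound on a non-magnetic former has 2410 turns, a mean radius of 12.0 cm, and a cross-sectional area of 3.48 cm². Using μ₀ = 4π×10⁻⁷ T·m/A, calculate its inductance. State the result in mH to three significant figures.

For a thin toroid, L = μ₀N²A/(2πR).
L = (4π×10⁻⁷)(2410)²(3.480×10^-4) / (2π×0.12 m) = 3.369×10^-3 H.

L ≈ 3.37 mH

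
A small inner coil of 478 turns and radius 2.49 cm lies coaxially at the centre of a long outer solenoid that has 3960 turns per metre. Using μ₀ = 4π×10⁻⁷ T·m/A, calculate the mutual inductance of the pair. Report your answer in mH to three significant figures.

The outer solenoid produces a uniform field B₁ = μ₀n₁I₁ across the inner coil,
so the flux linkage is N₂Φ = N₂B₁A₂ = μ₀n₁N₂A₂·I₁, giving M = μ₀n₁N₂A₂.
A₂ = πr² = π(2.490×10^-2 m)² = 1.948×10^-3 m².
M = (4π×10⁻⁷)(3960)(478)(1.948×10^-3) = 4.633×10^-3 H.

M ≈ 4.63 mH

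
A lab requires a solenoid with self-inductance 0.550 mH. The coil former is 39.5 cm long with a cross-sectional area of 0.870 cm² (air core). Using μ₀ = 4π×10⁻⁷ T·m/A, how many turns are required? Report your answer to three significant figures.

N ≈ 1410 turns

A = 0.870 cm² = 8.700×10^-5 m².
From L = μ₀N²A/ℓ, N = √(Lℓ / (μ₀A)).
N = √[(5.500×10^-4)(0.395) / ((4π×10⁻⁷)×8.700×10^-5)] = √(1.987×10^6) ≈ 1409.7.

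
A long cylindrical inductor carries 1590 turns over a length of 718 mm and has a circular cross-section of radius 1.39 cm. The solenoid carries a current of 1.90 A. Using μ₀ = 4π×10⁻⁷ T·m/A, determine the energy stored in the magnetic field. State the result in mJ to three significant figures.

U ≈ 4.85 mJ

A = πr² = π(1.390×10^-2 m)² = 6.070×10^-4 m².
L = μ₀N²A/ℓ = (4π×10⁻⁷)(1590)²(6.070×10^-4)/(0.718) = 2.686×10^-3 H.
U = ½LI² = ½(2.686×10^-3)(1.90)² = 4.848×10^-3 J.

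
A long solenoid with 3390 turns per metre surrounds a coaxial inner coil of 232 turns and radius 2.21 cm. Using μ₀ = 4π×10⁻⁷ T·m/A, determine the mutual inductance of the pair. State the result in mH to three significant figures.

The outer solenoid produces a uniform field B₁ = μ₀n₁I₁ across the inner coil,
so the flux linkage is N₂Φ = N₂B₁A₂ = μ₀n₁N₂A₂·I₁, giving M = μ₀n₁N₂A₂.
A₂ = πr² = π(2.210×10^-2 m)² = 1.534×10^-3 m².
M = (4π×10⁻⁷)(3390)(232)(1.534×10^-3) = 1.516×10^-3 H.

M ≈ 1.52 mH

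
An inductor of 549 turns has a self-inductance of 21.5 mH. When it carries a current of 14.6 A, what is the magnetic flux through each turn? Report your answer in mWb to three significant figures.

From L = NΦ_B/I, the flux per turn is Φ_B = LI/N.
Φ_B = (2.150×10^-2 H)(14.6 A)/549 = 5.718×10^-4 Wb.

Φ_B ≈ 0.572 mWb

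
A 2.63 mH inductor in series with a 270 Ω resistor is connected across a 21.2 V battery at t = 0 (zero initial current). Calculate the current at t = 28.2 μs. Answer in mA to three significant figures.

I ≈ 74.2 mA

τ = L/R = 2.630×10^-3/270 = 9.741×10^-6 s; final current I_∞ = ε/R = 21.2/270 = 7.852×10^-2 A.
I(t) = I_∞(1 − e^(−t/τ)) with t/τ = 2.895.
I = (7.852×10^-2)(1 − e^(−2.895)) = 7.418×10^-2 A.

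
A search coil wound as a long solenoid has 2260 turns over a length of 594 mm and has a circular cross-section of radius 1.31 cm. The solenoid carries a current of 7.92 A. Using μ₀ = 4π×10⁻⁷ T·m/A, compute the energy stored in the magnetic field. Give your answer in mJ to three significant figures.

A = πr² = π(1.310×10^-2 m)² = 5.391×10^-4 m².
L = μ₀N²A/ℓ = (4π×10⁻⁷)(2260)²(5.391×10^-4)/(0.594) = 5.825×10^-3 H.
U = ½LI² = ½(5.825×10^-3)(7.92)² = 0.1827 J.

U ≈ 183 mJ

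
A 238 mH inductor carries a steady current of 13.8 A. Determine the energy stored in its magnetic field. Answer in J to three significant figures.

Stored magnetic energy: U = ½LI².
U = ½(0.238 H)(13.8 A)² = 22.66 J.

U ≈ 22.7 J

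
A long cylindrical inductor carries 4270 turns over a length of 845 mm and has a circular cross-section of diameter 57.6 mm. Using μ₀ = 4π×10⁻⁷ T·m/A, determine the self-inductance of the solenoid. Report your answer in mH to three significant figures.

A = π(d/2)² = π(2.880×10^-2 m)² = 2.606×10^-3 m².
For a long solenoid, L = μ₀N²A/ℓ.
L = (4π×10⁻⁷)(4270)²(2.606×10^-3)/(0.845 m) = 7.066×10^-2 H.

L ≈ 70.7 mH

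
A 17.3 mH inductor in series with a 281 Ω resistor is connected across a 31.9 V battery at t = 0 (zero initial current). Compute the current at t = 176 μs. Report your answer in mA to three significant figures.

τ = L/R = 1.730×10^-2/281 = 6.157×10^-5 s; final current I_∞ = ε/R = 31.9/281 = 0.1135 A.
I(t) = I_∞(1 − e^(−t/τ)) with t/τ = 2.859.
I = (0.1135)(1 − e^(−2.859)) = 0.107 A.

I ≈ 107 mA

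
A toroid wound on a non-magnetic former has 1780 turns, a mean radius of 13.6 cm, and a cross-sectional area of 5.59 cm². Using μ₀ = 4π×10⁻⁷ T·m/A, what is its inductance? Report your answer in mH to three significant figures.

For a thin toroid, L = μ₀N²A/(2πR).
L = (4π×10⁻⁷)(1780)²(5.590×10^-4) / (2π×0.136 m) = 2.6046×10^-3 H.

L ≈ 2.60 mH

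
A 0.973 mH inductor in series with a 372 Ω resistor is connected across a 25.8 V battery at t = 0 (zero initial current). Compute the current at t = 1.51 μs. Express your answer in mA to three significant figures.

I ≈ 30.4 mA

τ = L/R = 9.730×10^-4/372 = 2.616×10^-6 s; final current I_∞ = ε/R = 25.8/372 = 6.935×10^-2 A.
I(t) = I_∞(1 − e^(−t/τ)) with t/τ = 0.577.
I = (6.935×10^-2)(1 − e^(−0.577)) = 3.042×10^-2 A.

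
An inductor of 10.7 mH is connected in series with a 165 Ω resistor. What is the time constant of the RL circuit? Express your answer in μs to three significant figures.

τ = L/R = (1.070×10^-2 H)/(165 Ω) = 6.4848×10^-5 s.

τ ≈ 64.8 μs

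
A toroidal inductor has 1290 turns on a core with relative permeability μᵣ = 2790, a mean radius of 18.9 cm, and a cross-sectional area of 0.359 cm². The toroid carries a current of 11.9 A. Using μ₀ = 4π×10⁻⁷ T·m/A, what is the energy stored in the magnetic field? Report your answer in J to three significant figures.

L = μ₀μᵣN²A/(2πR) = (4π×10⁻⁷)(2790)(1290)²(3.590×10^-5)/(2π×0.189) = 0.1764 H.
U = ½LI² = ½(0.1764)(11.9)² = 12.49 J.

U ≈ 12.5 J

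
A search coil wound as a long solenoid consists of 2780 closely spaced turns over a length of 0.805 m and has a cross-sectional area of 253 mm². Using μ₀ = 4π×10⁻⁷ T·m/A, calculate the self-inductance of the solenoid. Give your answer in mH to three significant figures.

L ≈ 3.05 mH

A = 253 mm² = 2.530×10^-4 m².
For a long solenoid, L = μ₀N²A/ℓ.
L = (4π×10⁻⁷)(2780)²(2.530×10^-4)/(0.805 m) = 3.052×10^-3 H.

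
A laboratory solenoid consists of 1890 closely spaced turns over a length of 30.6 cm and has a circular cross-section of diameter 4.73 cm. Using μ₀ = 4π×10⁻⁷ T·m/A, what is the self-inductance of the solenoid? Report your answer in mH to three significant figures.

L ≈ 25.8 mH

A = π(d/2)² = π(2.365×10^-2 m)² = 1.757×10^-3 m².
For a long solenoid, L = μ₀N²A/ℓ.
L = (4π×10⁻⁷)(1890)²(1.757×10^-3)/(0.306 m) = 2.578×10^-2 H.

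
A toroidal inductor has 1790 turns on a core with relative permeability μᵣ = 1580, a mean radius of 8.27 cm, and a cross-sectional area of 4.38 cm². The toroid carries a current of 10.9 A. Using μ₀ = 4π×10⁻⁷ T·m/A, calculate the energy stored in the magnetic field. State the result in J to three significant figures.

L = μ₀μᵣN²A/(2πR) = (4π×10⁻⁷)(1580)(1790)²(4.380×10^-4)/(2π×8.270×10^-2) = 5.362 H.
U = ½LI² = ½(5.362)(10.9)² = 318.6 J.

U ≈ 319 J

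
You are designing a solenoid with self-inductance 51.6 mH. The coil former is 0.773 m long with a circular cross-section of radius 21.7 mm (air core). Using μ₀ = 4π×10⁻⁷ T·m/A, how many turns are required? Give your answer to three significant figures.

A = πr² = π(2.170×10^-2 m)² = 1.479×10^-3 m².
From L = μ₀N²A/ℓ, N = √(Lℓ / (μ₀A)).
N = √[(5.160×10^-2)(0.773) / ((4π×10⁻⁷)×1.479×10^-3)] = √(2.146×10^7) ≈ 4632.1.

N ≈ 4630 turns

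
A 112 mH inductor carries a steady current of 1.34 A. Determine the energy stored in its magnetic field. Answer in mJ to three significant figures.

U ≈ 101 mJ

Stored magnetic energy: U = ½LI².
U = ½(0.112 H)(1.34 A)² = 0.1006 J.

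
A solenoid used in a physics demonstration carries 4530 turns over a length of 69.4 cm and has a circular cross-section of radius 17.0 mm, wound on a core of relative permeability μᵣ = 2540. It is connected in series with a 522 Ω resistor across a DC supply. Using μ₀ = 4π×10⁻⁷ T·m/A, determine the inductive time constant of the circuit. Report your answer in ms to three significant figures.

A = πr² = π(1.700×10^-2 m)² = 9.079×10^-4 m².
L = μ₀μᵣN²A/ℓ = (4π×10⁻⁷)(2540)(4530)²(9.079×10^-4)/(0.694) = 85.69 H.
τ = L/R = (85.69)/(522) = 0.1642 s.

τ ≈ 164 ms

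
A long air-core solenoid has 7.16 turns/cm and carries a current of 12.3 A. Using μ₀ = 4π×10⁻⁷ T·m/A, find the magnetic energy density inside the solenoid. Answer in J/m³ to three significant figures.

u ≈ 48.7 J/m³

B = μ₀nI = (4π×10⁻⁷)(716)(12.3) = 1.107×10^-2 T.
u = B²/(2μ₀) = (1.107×10^-2)²/(2×4π×10⁻⁷) = 48.73 J/m³.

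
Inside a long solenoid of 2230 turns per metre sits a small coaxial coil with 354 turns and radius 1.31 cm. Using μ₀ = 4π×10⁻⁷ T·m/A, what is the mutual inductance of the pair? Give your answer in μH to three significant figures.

The outer solenoid produces a uniform field B₁ = μ₀n₁I₁ across the inner coil,
so the flux linkage is N₂Φ = N₂B₁A₂ = μ₀n₁N₂A₂·I₁, giving M = μ₀n₁N₂A₂.
A₂ = πr² = π(1.310×10^-2 m)² = 5.391×10^-4 m².
M = (4π×10⁻⁷)(2230)(354)(5.391×10^-4) = 5.348×10^-4 H.

M ≈ 535 μH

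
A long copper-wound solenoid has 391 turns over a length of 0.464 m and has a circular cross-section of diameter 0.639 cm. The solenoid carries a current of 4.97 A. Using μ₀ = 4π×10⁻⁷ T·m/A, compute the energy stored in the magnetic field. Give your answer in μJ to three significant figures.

A = π(d/2)² = π(3.195×10^-3 m)² = 3.207×10^-5 m².
L = μ₀N²A/ℓ = (4π×10⁻⁷)(391)²(3.207×10^-5)/(0.464) = 1.328×10^-5 H.
U = ½LI² = ½(1.328×10^-5)(4.97)² = 1.640×10^-4 J.

U ≈ 164 μJ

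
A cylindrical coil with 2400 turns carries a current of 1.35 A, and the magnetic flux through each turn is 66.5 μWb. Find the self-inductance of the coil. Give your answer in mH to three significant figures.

Self-inductance is defined by L = NΦ_B/I (flux linkage over current).
L = (2400)(6.650×10^-5 Wb)/(1.35 A) = 0.1182 H.

L ≈ 118 mH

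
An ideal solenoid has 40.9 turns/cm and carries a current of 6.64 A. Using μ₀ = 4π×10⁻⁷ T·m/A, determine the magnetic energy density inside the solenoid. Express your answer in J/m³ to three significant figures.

B = μ₀nI = (4π×10⁻⁷)(4.090×10^3)(6.64) = 3.413×10^-2 T.
u = B²/(2μ₀) = (3.413×10^-2)²/(2×4π×10⁻⁷) = 463.4 J/m³.

u ≈ 463 J/m³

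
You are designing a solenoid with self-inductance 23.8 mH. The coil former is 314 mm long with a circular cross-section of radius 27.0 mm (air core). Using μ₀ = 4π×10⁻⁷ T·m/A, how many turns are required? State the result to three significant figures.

N ≈ 1610 turns

A = πr² = π(2.700×10^-2 m)² = 2.290×10^-3 m².
From L = μ₀N²A/ℓ, N = √(Lℓ / (μ₀A)).
N = √[(2.380×10^-2)(0.314) / ((4π×10⁻⁷)×2.290×10^-3)] = √(2.597×10^6) ≈ 1611.4.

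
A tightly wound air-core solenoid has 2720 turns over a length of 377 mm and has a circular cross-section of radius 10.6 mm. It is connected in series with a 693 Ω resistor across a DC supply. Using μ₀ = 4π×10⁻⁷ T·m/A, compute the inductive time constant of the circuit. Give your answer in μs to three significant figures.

A = πr² = π(1.060×10^-2 m)² = 3.530×10^-4 m².
L = μ₀N²A/ℓ = (4π×10⁻⁷)(2720)²(3.530×10^-4)/(0.377) = 8.70498×10^-3 H.
τ = L/R = (8.70498×10^-3)/(693) = 1.256×10^-5 s.

τ ≈ 12.6 μs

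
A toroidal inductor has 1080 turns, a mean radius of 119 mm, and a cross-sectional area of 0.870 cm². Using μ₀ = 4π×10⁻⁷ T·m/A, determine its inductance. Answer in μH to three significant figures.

For a thin toroid, L = μ₀N²A/(2πR).
L = (4π×10⁻⁷)(1080)²(8.700×10^-5) / (2π×0.119 m) = 1.705×10^-4 H.

L ≈ 171 μH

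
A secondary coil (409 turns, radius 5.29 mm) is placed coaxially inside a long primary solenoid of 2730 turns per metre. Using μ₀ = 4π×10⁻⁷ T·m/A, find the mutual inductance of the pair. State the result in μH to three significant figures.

M ≈ 123 μH

The outer solenoid produces a uniform field B₁ = μ₀n₁I₁ across the inner coil,
so the flux linkage is N₂Φ = N₂B₁A₂ = μ₀n₁N₂A₂·I₁, giving M = μ₀n₁N₂A₂.
A₂ = πr² = π(5.290×10^-3 m)² = 8.791×10^-5 m².
M = (4π×10⁻⁷)(2730)(409)(8.791×10^-5) = 1.234×10^-4 H.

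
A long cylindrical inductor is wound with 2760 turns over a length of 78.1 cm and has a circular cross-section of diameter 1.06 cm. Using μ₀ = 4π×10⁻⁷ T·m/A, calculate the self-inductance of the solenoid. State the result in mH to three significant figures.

L ≈ 1.08 mH

A = π(d/2)² = π(5.300×10^-3 m)² = 8.8247×10^-5 m².
For a long solenoid, L = μ₀N²A/ℓ.
L = (4π×10⁻⁷)(2760)²(8.8247×10^-5)/(0.781 m) = 1.082×10^-3 H.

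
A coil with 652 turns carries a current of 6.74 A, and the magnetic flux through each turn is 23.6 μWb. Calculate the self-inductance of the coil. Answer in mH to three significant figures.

L ≈ 2.28 mH

Self-inductance is defined by L = NΦ_B/I (flux linkage over current).
L = (652)(2.360×10^-5 Wb)/(6.74 A) = 2.283×10^-3 H.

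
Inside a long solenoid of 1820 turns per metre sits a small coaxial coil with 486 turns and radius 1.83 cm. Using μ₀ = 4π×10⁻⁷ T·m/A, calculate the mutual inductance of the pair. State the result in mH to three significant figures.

The outer solenoid produces a uniform field B₁ = μ₀n₁I₁ across the inner coil,
so the flux linkage is N₂Φ = N₂B₁A₂ = μ₀n₁N₂A₂·I₁, giving M = μ₀n₁N₂A₂.
A₂ = πr² = π(1.830×10^-2 m)² = 1.052×10^-3 m².
M = (4π×10⁻⁷)(1820)(486)(1.052×10^-3) = 1.169×10^-3 H.

M ≈ 1.17 mH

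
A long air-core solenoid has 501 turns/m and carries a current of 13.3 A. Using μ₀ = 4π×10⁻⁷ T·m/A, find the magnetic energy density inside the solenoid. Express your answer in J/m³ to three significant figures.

u ≈ 27.9 J/m³

B = μ₀nI = (4π×10⁻⁷)(501)(13.3) = 8.373×10^-3 T.
u = B²/(2μ₀) = (8.373×10^-3)²/(2×4π×10⁻⁷) = 27.9 J/m³.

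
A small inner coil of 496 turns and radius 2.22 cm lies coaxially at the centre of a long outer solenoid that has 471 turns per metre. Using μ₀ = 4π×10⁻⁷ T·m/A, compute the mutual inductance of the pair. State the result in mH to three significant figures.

M ≈ 0.455 mH

The outer solenoid produces a uniform field B₁ = μ₀n₁I₁ across the inner coil,
so the flux linkage is N₂Φ = N₂B₁A₂ = μ₀n₁N₂A₂·I₁, giving M = μ₀n₁N₂A₂.
A₂ = πr² = π(2.220×10^-2 m)² = 1.548×10^-3 m².
M = (4π×10⁻⁷)(471)(496)(1.548×10^-3) = 4.545×10^-4 H.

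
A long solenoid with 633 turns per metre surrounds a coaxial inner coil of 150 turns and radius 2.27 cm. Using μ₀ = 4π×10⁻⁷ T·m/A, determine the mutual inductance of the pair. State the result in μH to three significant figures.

M ≈ 193 μH

The outer solenoid produces a uniform field B₁ = μ₀n₁I₁ across the inner coil,
so the flux linkage is N₂Φ = N₂B₁A₂ = μ₀n₁N₂A₂·I₁, giving M = μ₀n₁N₂A₂.
A₂ = πr² = π(2.270×10^-2 m)² = 1.619×10^-3 m².
M = (4π×10⁻⁷)(633)(150)(1.619×10^-3) = 1.932×10^-4 H.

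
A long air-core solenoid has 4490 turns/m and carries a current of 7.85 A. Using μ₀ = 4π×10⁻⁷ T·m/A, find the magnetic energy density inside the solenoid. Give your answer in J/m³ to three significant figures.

B = μ₀nI = (4π×10⁻⁷)(4.490×10^3)(7.85) = 4.429×10^-2 T.
u = B²/(2μ₀) = (4.429×10^-2)²/(2×4π×10⁻⁷) = 780.6 J/m³.

u ≈ 781 J/m³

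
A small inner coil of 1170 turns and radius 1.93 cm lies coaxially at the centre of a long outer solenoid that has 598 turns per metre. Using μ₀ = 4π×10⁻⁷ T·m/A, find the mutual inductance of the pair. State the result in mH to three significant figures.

The outer solenoid produces a uniform field B₁ = μ₀n₁I₁ across the inner coil,
so the flux linkage is N₂Φ = N₂B₁A₂ = μ₀n₁N₂A₂·I₁, giving M = μ₀n₁N₂A₂.
A₂ = πr² = π(1.930×10^-2 m)² = 1.170×10^-3 m².
M = (4π×10⁻⁷)(598)(1170)(1.170×10^-3) = 1.029×10^-3 H.

M ≈ 1.03 mH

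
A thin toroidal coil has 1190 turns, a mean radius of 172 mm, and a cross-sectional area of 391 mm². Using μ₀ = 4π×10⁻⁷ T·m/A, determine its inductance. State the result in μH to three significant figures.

L ≈ 644 μH

For a thin toroid, L = μ₀N²A/(2πR).
L = (4π×10⁻⁷)(1190)²(3.910×10^-4) / (2π×0.172 m) = 6.438×10^-4 H.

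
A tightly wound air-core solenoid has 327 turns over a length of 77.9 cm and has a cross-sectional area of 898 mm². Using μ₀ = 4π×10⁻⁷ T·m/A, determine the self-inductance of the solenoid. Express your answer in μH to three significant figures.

A = 898 mm² = 8.980×10^-4 m².
For a long solenoid, L = μ₀N²A/ℓ.
L = (4π×10⁻⁷)(327)²(8.980×10^-4)/(0.779 m) = 1.549×10^-4 H.

L ≈ 155 μH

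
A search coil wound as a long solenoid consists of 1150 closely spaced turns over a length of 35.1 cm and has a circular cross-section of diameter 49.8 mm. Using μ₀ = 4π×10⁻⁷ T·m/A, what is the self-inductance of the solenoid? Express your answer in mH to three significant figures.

L ≈ 9.22 mH

A = π(d/2)² = π(2.490×10^-2 m)² = 1.948×10^-3 m².
For a long solenoid, L = μ₀N²A/ℓ.
L = (4π×10⁻⁷)(1150)²(1.948×10^-3)/(0.351 m) = 9.222×10^-3 H.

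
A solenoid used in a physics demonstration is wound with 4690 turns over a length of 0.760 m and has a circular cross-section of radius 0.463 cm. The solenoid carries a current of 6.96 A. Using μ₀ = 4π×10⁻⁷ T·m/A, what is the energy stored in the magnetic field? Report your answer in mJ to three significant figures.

U ≈ 59.3 mJ

A = πr² = π(4.630×10^-3 m)² = 6.7346×10^-5 m².
L = μ₀N²A/ℓ = (4π×10⁻⁷)(4690)²(6.7346×10^-5)/(0.76) = 2.449×10^-3 H.
U = ½LI² = ½(2.449×10^-3)(6.96)² = 5.933×10^-2 J.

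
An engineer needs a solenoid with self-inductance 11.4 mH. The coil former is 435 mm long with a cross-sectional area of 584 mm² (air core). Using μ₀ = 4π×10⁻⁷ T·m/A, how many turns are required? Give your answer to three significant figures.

A = 584 mm² = 5.840×10^-4 m².
From L = μ₀N²A/ℓ, N = √(Lℓ / (μ₀A)).
N = √[(1.140×10^-2)(0.435) / ((4π×10⁻⁷)×5.840×10^-4)] = √(6.757×10^6) ≈ 2599.5.

N ≈ 2600 turns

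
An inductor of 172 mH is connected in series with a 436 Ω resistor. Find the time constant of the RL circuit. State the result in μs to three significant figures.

τ = L/R = (0.172 H)/(436 Ω) = 3.94495×10^-4 s.

τ ≈ 394 μs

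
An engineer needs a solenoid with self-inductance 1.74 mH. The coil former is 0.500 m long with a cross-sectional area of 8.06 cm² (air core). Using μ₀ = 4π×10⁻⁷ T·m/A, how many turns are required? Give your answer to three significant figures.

A = 8.06 cm² = 8.060×10^-4 m².
From L = μ₀N²A/ℓ, N = √(Lℓ / (μ₀A)).
N = √[(1.740×10^-3)(0.5) / ((4π×10⁻⁷)×8.060×10^-4)] = √(8.590×10^5) ≈ 926.8.

N ≈ 927 turns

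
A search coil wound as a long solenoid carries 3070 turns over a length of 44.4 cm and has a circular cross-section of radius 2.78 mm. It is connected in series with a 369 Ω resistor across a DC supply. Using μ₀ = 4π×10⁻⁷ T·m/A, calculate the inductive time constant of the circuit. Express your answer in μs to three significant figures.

τ ≈ 1.76 μs

A = πr² = π(2.780×10^-3 m)² = 2.428×10^-5 m².
L = μ₀N²A/ℓ = (4π×10⁻⁷)(3070)²(2.428×10^-5)/(0.444) = 6.477×10^-4 H.
τ = L/R = (6.477×10^-4)/(369) = 1.755×10^-6 s.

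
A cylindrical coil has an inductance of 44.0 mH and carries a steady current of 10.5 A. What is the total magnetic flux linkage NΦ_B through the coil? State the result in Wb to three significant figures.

From L = NΦ_B/I, the flux linkage is NΦ_B = LI.
NΦ_B = (4.400×10^-2 H)(10.5 A) = 0.462 Wb.

NΦ_B ≈ 0.462 Wb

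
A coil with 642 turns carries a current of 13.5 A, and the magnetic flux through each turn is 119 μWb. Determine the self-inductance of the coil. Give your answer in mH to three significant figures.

L ≈ 5.66 mH

Self-inductance is defined by L = NΦ_B/I (flux linkage over current).
L = (642)(1.190×10^-4 Wb)/(13.5 A) = 5.659×10^-3 H.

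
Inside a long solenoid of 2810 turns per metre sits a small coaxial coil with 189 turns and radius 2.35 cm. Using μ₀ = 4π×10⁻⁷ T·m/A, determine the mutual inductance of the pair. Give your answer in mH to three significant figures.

The outer solenoid produces a uniform field B₁ = μ₀n₁I₁ across the inner coil,
so the flux linkage is N₂Φ = N₂B₁A₂ = μ₀n₁N₂A₂·I₁, giving M = μ₀n₁N₂A₂.
A₂ = πr² = π(2.350×10^-2 m)² = 1.7349×10^-3 m².
M = (4π×10⁻⁷)(2810)(189)(1.7349×10^-3) = 1.158×10^-3 H.

M ≈ 1.16 mH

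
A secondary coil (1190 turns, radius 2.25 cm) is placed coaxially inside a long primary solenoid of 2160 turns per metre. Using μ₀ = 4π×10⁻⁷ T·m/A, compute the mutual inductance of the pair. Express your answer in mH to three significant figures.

The outer solenoid produces a uniform field B₁ = μ₀n₁I₁ across the inner coil,
so the flux linkage is N₂Φ = N₂B₁A₂ = μ₀n₁N₂A₂·I₁, giving M = μ₀n₁N₂A₂.
A₂ = πr² = π(2.250×10^-2 m)² = 1.590×10^-3 m².
M = (4π×10⁻⁷)(2160)(1190)(1.590×10^-3) = 5.137×10^-3 H.

M ≈ 5.14 mH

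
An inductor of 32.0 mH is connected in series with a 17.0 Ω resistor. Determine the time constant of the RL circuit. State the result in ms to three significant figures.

τ = L/R = (3.200×10^-2 H)/(17.0 Ω) = 1.882×10^-3 s.

τ ≈ 1.88 ms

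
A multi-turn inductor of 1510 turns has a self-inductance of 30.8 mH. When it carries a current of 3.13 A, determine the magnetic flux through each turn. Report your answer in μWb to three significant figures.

From L = NΦ_B/I, the flux per turn is Φ_B = LI/N.
Φ_B = (3.080×10^-2 H)(3.13 A)/1510 = 6.384×10^-5 Wb.

Φ_B ≈ 63.8 μWb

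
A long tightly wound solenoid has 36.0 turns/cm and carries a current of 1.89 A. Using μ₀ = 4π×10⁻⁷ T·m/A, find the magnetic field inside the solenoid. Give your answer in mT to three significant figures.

B ≈ 8.55 mT

Inside a long solenoid, B = μ₀nI.
B = (4π×10⁻⁷)(3.600×10^3 m⁻¹)(1.89 A) = 8.550×10^-3 T.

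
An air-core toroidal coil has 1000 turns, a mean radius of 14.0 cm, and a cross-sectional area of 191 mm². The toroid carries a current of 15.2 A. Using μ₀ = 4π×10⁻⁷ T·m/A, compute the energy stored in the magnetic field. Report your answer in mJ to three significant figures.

U ≈ 31.5 mJ

L = μ₀N²A/(2πR) = (4π×10⁻⁷)(1000)²(1.910×10^-4)/(2π×0.14) = 2.729×10^-4 H.
U = ½LI² = ½(2.729×10^-4)(15.2)² = 3.152×10^-2 J.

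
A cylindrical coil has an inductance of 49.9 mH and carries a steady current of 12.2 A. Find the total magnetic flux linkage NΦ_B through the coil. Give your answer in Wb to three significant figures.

NΦ_B ≈ 0.609 Wb

From L = NΦ_B/I, the flux linkage is NΦ_B = LI.
NΦ_B = (4.990×10^-2 H)(12.2 A) = 0.6088 Wb.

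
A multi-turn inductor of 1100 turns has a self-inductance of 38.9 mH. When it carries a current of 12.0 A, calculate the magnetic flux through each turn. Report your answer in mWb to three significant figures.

Φ_B ≈ 0.424 mWb

From L = NΦ_B/I, the flux per turn is Φ_B = LI/N.
Φ_B = (3.890×10^-2 H)(12.0 A)/1100 = 4.244×10^-4 Wb.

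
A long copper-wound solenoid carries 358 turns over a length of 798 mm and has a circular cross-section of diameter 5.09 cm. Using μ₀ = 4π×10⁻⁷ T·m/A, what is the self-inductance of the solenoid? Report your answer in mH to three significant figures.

L ≈ 0.411 mH

A = π(d/2)² = π(2.545×10^-2 m)² = 2.0348×10^-3 m².
For a long solenoid, L = μ₀N²A/ℓ.
L = (4π×10⁻⁷)(358)²(2.0348×10^-3)/(0.798 m) = 4.107×10^-4 H.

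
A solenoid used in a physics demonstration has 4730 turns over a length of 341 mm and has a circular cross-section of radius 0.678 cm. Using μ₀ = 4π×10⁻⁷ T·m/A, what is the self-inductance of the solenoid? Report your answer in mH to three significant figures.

L ≈ 11.9 mH

A = πr² = π(6.780×10^-3 m)² = 1.444×10^-4 m².
For a long solenoid, L = μ₀N²A/ℓ.
L = (4π×10⁻⁷)(4730)²(1.444×10^-4)/(0.341 m) = 1.191×10^-2 H.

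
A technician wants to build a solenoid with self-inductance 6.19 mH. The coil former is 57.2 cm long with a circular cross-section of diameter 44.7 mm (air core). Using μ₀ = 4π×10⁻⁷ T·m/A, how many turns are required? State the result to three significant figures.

N ≈ 1340 turns

A = π(d/2)² = π(2.235×10^-2 m)² = 1.569×10^-3 m².
From L = μ₀N²A/ℓ, N = √(Lℓ / (μ₀A)).
N = √[(6.190×10^-3)(0.572) / ((4π×10⁻⁷)×1.569×10^-3)] = √(1.795×10^6) ≈ 1339.9.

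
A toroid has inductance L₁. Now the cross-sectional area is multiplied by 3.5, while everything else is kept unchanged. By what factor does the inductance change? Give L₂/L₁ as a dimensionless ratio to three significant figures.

L₂/L₁ = 3.50

For a toroid, L ∝ μᵣN²A/R.
L₂/L₁ = (3.5) = 3.50.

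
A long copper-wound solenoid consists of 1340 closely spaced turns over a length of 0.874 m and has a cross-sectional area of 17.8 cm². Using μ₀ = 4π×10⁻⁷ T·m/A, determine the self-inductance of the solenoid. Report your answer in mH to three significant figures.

A = 17.8 cm² = 1.780×10^-3 m².
For a long solenoid, L = μ₀N²A/ℓ.
L = (4π×10⁻⁷)(1340)²(1.780×10^-3)/(0.874 m) = 4.595×10^-3 H.

L ≈ 4.60 mH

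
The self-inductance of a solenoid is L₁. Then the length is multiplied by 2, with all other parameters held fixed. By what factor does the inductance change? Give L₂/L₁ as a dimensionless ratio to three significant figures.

L₂/L₁ = 0.500

For a solenoid, L ∝ μᵣN²A/ℓ.
L₂/L₁ = (2)^-1 = 0.500.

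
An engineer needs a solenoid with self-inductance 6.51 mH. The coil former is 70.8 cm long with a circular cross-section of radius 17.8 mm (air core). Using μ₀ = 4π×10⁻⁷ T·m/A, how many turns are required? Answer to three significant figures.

N ≈ 1920 turns

A = πr² = π(1.780×10^-2 m)² = 9.954×10^-4 m².
From L = μ₀N²A/ℓ, N = √(Lℓ / (μ₀A)).
N = √[(6.510×10^-3)(0.708) / ((4π×10⁻⁷)×9.954×10^-4)] = √(3.6848×10^6) ≈ 1919.6.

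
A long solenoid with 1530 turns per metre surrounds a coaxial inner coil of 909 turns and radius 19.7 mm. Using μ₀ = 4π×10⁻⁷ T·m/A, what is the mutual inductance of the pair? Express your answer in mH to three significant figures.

M ≈ 2.13 mH

The outer solenoid produces a uniform field B₁ = μ₀n₁I₁ across the inner coil,
so the flux linkage is N₂Φ = N₂B₁A₂ = μ₀n₁N₂A₂·I₁, giving M = μ₀n₁N₂A₂.
A₂ = πr² = π(1.970×10^-2 m)² = 1.219×10^-3 m².
M = (4π×10⁻⁷)(1530)(909)(1.219×10^-3) = 2.131×10^-3 H.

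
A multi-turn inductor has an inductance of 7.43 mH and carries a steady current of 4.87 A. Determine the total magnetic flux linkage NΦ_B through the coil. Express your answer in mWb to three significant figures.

From L = NΦ_B/I, the flux linkage is NΦ_B = LI.
NΦ_B = (7.430×10^-3 H)(4.87 A) = 3.618×10^-2 Wb.

NΦ_B ≈ 36.2 mWb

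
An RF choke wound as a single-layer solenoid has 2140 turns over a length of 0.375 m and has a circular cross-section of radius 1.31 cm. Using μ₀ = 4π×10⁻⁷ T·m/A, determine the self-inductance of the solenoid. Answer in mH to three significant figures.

A = πr² = π(1.310×10^-2 m)² = 5.391×10^-4 m².
For a long solenoid, L = μ₀N²A/ℓ.
L = (4π×10⁻⁷)(2140)²(5.391×10^-4)/(0.375 m) = 8.274×10^-3 H.

L ≈ 8.27 mH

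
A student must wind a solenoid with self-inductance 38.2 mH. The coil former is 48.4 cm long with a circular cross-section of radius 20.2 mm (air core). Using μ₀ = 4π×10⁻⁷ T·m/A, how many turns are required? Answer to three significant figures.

A = πr² = π(2.020×10^-2 m)² = 1.282×10^-3 m².
From L = μ₀N²A/ℓ, N = √(Lℓ / (μ₀A)).
N = √[(3.820×10^-2)(0.484) / ((4π×10⁻⁷)×1.282×10^-3)] = √(1.148×10^7) ≈ 3387.8.

N ≈ 3390 turns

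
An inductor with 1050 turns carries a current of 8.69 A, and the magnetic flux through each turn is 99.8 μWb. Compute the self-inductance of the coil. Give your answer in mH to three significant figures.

Self-inductance is defined by L = NΦ_B/I (flux linkage over current).
L = (1050)(9.980×10^-5 Wb)/(8.69 A) = 1.206×10^-2 H.

L ≈ 12.1 mH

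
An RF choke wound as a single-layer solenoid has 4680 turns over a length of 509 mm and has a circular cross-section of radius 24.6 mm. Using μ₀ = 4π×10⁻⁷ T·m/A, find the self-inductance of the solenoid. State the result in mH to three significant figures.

A = πr² = π(2.460×10^-2 m)² = 1.901×10^-3 m².
For a long solenoid, L = μ₀N²A/ℓ.
L = (4π×10⁻⁷)(4680)²(1.901×10^-3)/(0.509 m) = 0.1028 H.

L ≈ 103 mH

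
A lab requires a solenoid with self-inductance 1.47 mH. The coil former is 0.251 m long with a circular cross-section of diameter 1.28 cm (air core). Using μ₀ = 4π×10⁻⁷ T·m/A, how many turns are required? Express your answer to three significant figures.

A = π(d/2)² = π(6.400×10^-3 m)² = 1.287×10^-4 m².
From L = μ₀N²A/ℓ, N = √(Lℓ / (μ₀A)).
N = √[(1.470×10^-3)(0.251) / ((4π×10⁻⁷)×1.287×10^-4)] = √(2.282×10^6) ≈ 1510.6.

N ≈ 1510 turns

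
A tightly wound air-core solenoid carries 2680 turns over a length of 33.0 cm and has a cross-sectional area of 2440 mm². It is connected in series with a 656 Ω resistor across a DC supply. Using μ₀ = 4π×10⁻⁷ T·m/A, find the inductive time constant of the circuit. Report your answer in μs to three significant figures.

τ ≈ 102 μs

A = 2440 mm² = 2.440×10^-3 m².
L = μ₀N²A/ℓ = (4π×10⁻⁷)(2680)²(2.440×10^-3)/(0.33) = 6.674×10^-2 H.
τ = L/R = (6.674×10^-2)/(656) = 1.017×10^-4 s.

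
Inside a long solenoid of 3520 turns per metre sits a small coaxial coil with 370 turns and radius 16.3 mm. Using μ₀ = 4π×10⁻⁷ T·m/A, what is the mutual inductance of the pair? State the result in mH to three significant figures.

M ≈ 1.37 mH

The outer solenoid produces a uniform field B₁ = μ₀n₁I₁ across the inner coil,
so the flux linkage is N₂Φ = N₂B₁A₂ = μ₀n₁N₂A₂·I₁, giving M = μ₀n₁N₂A₂.
A₂ = πr² = π(1.630×10^-2 m)² = 8.347×10^-4 m².
M = (4π×10⁻⁷)(3520)(370)(8.347×10^-4) = 1.366×10^-3 H.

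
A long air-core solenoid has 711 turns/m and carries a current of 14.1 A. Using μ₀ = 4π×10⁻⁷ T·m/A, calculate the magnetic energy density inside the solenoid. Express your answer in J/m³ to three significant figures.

u ≈ 63.1 J/m³

B = μ₀nI = (4π×10⁻⁷)(711)(14.1) = 1.260×10^-2 T.
u = B²/(2μ₀) = (1.260×10^-2)²/(2×4π×10⁻⁷) = 63.148 J/m³.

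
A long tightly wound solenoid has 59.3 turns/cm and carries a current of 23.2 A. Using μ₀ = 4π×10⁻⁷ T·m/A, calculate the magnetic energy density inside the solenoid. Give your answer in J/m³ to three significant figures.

B = μ₀nI = (4π×10⁻⁷)(5.930×10^3)(23.2) = 0.1729 T.
u = B²/(2μ₀) = (0.1729)²/(2×4π×10⁻⁷) = 1.189×10^4 J/m³.

u ≈ 11900 J/m³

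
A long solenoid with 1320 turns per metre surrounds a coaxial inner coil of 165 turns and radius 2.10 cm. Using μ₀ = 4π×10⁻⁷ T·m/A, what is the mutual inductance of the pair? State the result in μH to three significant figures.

M ≈ 379 μH

The outer solenoid produces a uniform field B₁ = μ₀n₁I₁ across the inner coil,
so the flux linkage is N₂Φ = N₂B₁A₂ = μ₀n₁N₂A₂·I₁, giving M = μ₀n₁N₂A₂.
A₂ = πr² = π(2.100×10^-2 m)² = 1.385×10^-3 m².
M = (4π×10⁻⁷)(1320)(165)(1.385×10^-3) = 3.792×10^-4 H.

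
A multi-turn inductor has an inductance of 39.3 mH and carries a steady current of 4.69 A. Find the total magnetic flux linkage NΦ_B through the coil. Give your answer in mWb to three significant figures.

From L = NΦ_B/I, the flux linkage is NΦ_B = LI.
NΦ_B = (3.930×10^-2 H)(4.69 A) = 0.1843 Wb.

NΦ_B ≈ 184 mWb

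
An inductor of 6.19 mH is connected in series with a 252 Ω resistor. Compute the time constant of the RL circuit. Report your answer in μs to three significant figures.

τ = L/R = (6.190×10^-3 H)/(252 Ω) = 2.456×10^-5 s.

τ ≈ 24.6 μs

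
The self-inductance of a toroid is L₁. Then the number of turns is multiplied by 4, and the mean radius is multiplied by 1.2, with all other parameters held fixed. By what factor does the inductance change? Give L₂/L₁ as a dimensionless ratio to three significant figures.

For a toroid, L ∝ μᵣN²A/R.
L₂/L₁ = (4)^2 × (1.2)^-1 = 13.3.

L₂/L₁ = 13.3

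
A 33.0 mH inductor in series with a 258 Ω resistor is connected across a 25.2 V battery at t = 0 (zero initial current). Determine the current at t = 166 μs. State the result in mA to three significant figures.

I ≈ 71.0 mA

τ = L/R = 3.300×10^-2/258 = 1.279×10^-4 s; final current I_∞ = ε/R = 25.2/258 = 9.767×10^-2 A.
I(t) = I_∞(1 − e^(−t/τ)) with t/τ = 1.298.
I = (9.767×10^-2)(1 − e^(−1.298)) = 7.100×10^-2 A.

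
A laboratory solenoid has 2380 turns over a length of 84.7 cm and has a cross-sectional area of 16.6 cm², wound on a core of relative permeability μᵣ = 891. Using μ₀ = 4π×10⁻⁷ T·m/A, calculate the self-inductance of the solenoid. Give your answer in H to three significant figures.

A = 16.6 cm² = 1.660×10^-3 m².
For a long solenoid, L = μ₀μᵣN²A/ℓ.
L = (4π×10⁻⁷)(891)(2380)²(1.660×10^-3)/(0.847 m) = 12.43 H.

L ≈ 12.4 H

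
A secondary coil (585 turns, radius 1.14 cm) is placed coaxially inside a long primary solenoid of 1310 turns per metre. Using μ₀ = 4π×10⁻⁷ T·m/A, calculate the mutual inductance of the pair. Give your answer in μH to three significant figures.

The outer solenoid produces a uniform field B₁ = μ₀n₁I₁ across the inner coil,
so the flux linkage is N₂Φ = N₂B₁A₂ = μ₀n₁N₂A₂·I₁, giving M = μ₀n₁N₂A₂.
A₂ = πr² = π(1.140×10^-2 m)² = 4.083×10^-4 m².
M = (4π×10⁻⁷)(1310)(585)(4.083×10^-4) = 3.932×10^-4 H.

M ≈ 393 μH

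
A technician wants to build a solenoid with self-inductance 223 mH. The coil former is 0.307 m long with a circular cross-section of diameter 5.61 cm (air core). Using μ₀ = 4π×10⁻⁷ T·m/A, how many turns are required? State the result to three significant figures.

A = π(d/2)² = π(2.805×10^-2 m)² = 2.472×10^-3 m².
From L = μ₀N²A/ℓ, N = √(Lℓ / (μ₀A)).
N = √[(0.223)(0.307) / ((4π×10⁻⁷)×2.472×10^-3)] = √(2.204×10^7) ≈ 4694.7.

N ≈ 4690 turns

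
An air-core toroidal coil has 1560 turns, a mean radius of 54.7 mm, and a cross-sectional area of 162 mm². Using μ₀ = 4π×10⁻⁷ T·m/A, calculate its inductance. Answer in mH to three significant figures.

For a thin toroid, L = μ₀N²A/(2πR).
L = (4π×10⁻⁷)(1560)²(1.620×10^-4) / (2π×5.470×10^-2 m) = 1.441×10^-3 H.

L ≈ 1.44 mH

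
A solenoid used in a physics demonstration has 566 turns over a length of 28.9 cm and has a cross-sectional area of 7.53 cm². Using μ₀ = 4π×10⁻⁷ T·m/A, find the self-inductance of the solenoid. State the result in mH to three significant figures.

A = 7.53 cm² = 7.530×10^-4 m².
For a long solenoid, L = μ₀N²A/ℓ.
L = (4π×10⁻⁷)(566)²(7.530×10^-4)/(0.289 m) = 1.049×10^-3 H.

L ≈ 1.05 mH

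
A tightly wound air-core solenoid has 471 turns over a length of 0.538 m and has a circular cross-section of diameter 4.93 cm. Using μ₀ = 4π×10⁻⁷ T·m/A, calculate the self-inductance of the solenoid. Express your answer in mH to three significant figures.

L ≈ 0.989 mH

A = π(d/2)² = π(2.465×10^-2 m)² = 1.909×10^-3 m².
For a long solenoid, L = μ₀N²A/ℓ.
L = (4π×10⁻⁷)(471)²(1.909×10^-3)/(0.538 m) = 9.891×10^-4 H.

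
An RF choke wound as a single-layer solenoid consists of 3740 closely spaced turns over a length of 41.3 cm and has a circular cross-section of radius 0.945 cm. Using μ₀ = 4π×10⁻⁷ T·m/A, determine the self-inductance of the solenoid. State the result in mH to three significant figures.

A = πr² = π(9.450×10^-3 m)² = 2.806×10^-4 m².
For a long solenoid, L = μ₀N²A/ℓ.
L = (4π×10⁻⁷)(3740)²(2.806×10^-4)/(0.413 m) = 1.194×10^-2 H.

L ≈ 11.9 mH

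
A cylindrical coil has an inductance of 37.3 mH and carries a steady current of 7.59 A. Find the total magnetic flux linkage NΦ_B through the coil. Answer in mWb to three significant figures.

NΦ_B ≈ 283 mWb

From L = NΦ_B/I, the flux linkage is NΦ_B = LI.
NΦ_B = (3.730×10^-2 H)(7.59 A) = 0.2831 Wb.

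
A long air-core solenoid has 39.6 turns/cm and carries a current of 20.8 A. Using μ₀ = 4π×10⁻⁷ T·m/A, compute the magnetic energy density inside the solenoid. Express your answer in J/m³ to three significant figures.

B = μ₀nI = (4π×10⁻⁷)(3.960×10^3)(20.8) = 0.1035 T.
u = B²/(2μ₀) = (0.1035)²/(2×4π×10⁻⁷) = 4.263×10^3 J/m³.

u ≈ 4260 J/m³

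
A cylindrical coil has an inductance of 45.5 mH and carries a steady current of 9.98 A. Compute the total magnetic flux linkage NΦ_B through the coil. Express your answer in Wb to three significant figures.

From L = NΦ_B/I, the flux linkage is NΦ_B = LI.
NΦ_B = (4.550×10^-2 H)(9.98 A) = 0.4541 Wb.

NΦ_B ≈ 0.454 Wb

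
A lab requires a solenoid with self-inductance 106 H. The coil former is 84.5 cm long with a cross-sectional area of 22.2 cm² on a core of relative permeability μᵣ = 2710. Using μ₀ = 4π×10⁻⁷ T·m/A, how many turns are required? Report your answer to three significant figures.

N ≈ 3440 turns

A = 22.2 cm² = 2.220×10^-3 m².
From L = μ₀μᵣN²A/ℓ, N = √(Lℓ / (μ₀μᵣA)).
N = √[(106)(0.845) / ((4π×10⁻⁷)(2710)×2.220×10^-3)] = √(1.1848×10^7) ≈ 3442.0.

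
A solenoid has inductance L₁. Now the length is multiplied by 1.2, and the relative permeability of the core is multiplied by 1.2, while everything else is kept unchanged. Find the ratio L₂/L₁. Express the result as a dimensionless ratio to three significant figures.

L₂/L₁ = 1.00

For a solenoid, L ∝ μᵣN²A/ℓ.
L₂/L₁ = (1.2)^-1 × (1.2) = 1.00.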